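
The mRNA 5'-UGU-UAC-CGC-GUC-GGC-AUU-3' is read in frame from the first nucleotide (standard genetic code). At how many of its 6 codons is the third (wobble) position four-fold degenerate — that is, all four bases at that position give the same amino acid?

Codon 1 UGU (Cys): third position 2-fold.
Codon 2 UAC (Tyr): third position 2-fold.
Codon 3 CGC (Arg): third position 4-fold.
Codon 4 GUC (Val): third position 4-fold.
Codon 5 GGC (Gly): third position 4-fold.
Codon 6 AUU (Ile): third position 3-fold.
Four-fold degenerate third positions: 3.

3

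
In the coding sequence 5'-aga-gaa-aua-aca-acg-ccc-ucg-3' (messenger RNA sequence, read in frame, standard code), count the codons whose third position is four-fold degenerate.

Codon 1 AGA (Arg): third position 2-fold.
Codon 2 GAA (Glu): third position 2-fold.
Codon 3 AUA (Ile): third position 3-fold.
Codon 4 ACA (Thr): third position 4-fold.
Codon 5 ACG (Thr): third position 4-fold.
Codon 6 CCC (Pro): third position 4-fold.
Codon 7 UCG (Ser): third position 4-fold.
Four-fold degenerate third positions: 4.

4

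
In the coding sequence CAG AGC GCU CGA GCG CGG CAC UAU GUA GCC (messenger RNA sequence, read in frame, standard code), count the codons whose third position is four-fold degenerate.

Codon 1 CAG (Gln): third position 2-fold.
Codon 2 AGC (Ser): third position 2-fold.
Codon 3 GCU (Ala): third position 4-fold.
Codon 4 CGA (Arg): third position 4-fold.
Codon 5 GCG (Ala): third position 4-fold.
Codon 6 CGG (Arg): third position 4-fold.
Codon 7 CAC (His): third position 2-fold.
Codon 8 UAU (Tyr): third position 2-fold.
Codon 9 GUA (Val): third position 4-fold.
Codon 10 GCC (Ala): third position 4-fold.
Four-fold degenerate third positions: 6.

6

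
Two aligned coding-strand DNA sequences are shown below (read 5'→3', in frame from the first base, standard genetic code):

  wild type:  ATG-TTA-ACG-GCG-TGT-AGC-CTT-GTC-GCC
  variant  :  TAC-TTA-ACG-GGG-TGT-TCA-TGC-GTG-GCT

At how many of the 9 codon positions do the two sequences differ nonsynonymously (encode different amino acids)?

Codon 1: ATG Met / TAC Tyr — nonsynonymous.
Codon 2: TTA Leu / TTA Leu — identical.
Codon 3: ACG Thr / ACG Thr — identical.
Codon 4: GCG Ala / GGG Gly — nonsynonymous.
Codon 5: TGT Cys / TGT Cys — identical.
Codon 6: AGC Ser / TCA Ser — synonymous.
Codon 7: CTT Leu / TGC Cys — nonsynonymous.
Codon 8: GTC Val / GTG Val — synonymous.
Codon 9: GCC Ala / GCT Ala — synonymous.
Nonsynonymous differences: 3.

3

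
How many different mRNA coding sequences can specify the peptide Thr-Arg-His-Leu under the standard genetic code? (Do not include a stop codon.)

288

Thr: 4 codons.
Arg: 6 codons.
His: 2 codons.
Leu: 6 codons.
4 × 6 × 2 × 6 = 288.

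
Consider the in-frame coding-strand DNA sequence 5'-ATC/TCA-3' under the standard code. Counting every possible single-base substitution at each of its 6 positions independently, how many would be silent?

5

Codon 1 (ATC, Ile): 2 synonymous substitutions.
Codon 2 (TCA, Ser): 3 synonymous substitutions.
Total: 2 + 3 = 5.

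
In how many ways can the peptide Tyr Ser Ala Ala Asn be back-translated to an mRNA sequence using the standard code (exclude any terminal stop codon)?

Tyr: 2 codons.
Ser: 6 codons.
Ala: 4 codons.
Ala: 4 codons.
Asn: 2 codons.
2 × 6 × 4 × 4 × 2 = 384.

384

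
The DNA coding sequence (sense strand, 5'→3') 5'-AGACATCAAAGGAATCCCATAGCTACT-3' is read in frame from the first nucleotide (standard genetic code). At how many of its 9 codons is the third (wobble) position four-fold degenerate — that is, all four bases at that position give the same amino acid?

3

Codon 1 AGA (Arg): third position 2-fold.
Codon 2 CAT (His): third position 2-fold.
Codon 3 CAA (Gln): third position 2-fold.
Codon 4 AGG (Arg): third position 2-fold.
Codon 5 AAT (Asn): third position 2-fold.
Codon 6 CCC (Pro): third position 4-fold.
Codon 7 ATA (Ile): third position 3-fold.
Codon 8 GCT (Ala): third position 4-fold.
Codon 9 ACT (Thr): third position 4-fold.
Four-fold degenerate third positions: 3.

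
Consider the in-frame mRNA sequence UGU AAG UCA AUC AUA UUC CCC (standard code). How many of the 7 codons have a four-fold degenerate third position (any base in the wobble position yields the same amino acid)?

2

Codon 1 UGU (Cys): third position 2-fold.
Codon 2 AAG (Lys): third position 2-fold.
Codon 3 UCA (Ser): third position 4-fold.
Codon 4 AUC (Ile): third position 3-fold.
Codon 5 AUA (Ile): third position 3-fold.
Codon 6 UUC (Phe): third position 2-fold.
Codon 7 CCC (Pro): third position 4-fold.
Four-fold degenerate third positions: 2.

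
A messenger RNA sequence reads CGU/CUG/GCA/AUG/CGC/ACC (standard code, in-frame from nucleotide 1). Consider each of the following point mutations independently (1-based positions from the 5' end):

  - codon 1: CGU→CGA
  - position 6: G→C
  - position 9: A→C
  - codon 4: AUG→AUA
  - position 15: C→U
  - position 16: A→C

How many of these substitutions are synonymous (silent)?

4

Codon 1: CGU (Arg) → CGA (Arg) — synonymous.
Codon 2: CUG (Leu) → CUC (Leu) — synonymous.
Codon 3: GCA (Ala) → GCC (Ala) — synonymous.
Codon 4: AUG (Met) → AUA (Ile) — missense.
Codon 5: CGC (Arg) → CGU (Arg) — synonymous.
Codon 6: ACC (Thr) → CCC (Pro) — missense.
Synonymous: 4 of 6.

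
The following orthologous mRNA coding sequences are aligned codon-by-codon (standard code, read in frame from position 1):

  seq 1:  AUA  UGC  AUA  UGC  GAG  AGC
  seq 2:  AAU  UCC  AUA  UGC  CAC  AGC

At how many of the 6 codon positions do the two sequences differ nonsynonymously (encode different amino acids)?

3

Codon 1: AUA Ile / AAU Asn — nonsynonymous.
Codon 2: UGC Cys / UCC Ser — nonsynonymous.
Codon 3: AUA Ile / AUA Ile — identical.
Codon 4: UGC Cys / UGC Cys — identical.
Codon 5: GAG Glu / CAC His — nonsynonymous.
Codon 6: AGC Ser / AGC Ser — identical.
Nonsynonymous differences: 3.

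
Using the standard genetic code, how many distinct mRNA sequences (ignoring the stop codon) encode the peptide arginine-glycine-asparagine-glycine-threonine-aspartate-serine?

Arg: 6 codons.
Gly: 4 codons.
Asn: 2 codons.
Gly: 4 codons.
Thr: 4 codons.
Asp: 2 codons.
Ser: 6 codons.
6 × 4 × 2 × 4 × 4 × 2 × 6 = 9216.

9216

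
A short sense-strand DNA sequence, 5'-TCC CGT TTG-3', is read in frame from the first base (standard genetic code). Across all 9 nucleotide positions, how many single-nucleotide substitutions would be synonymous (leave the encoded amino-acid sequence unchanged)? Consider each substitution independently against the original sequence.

Codon 1 (TCC, Ser): 3 synonymous substitutions.
Codon 2 (CGT, Arg): 3 synonymous substitutions.
Codon 3 (TTG, Leu): 2 synonymous substitutions.
Total: 3 + 3 + 2 = 8.

8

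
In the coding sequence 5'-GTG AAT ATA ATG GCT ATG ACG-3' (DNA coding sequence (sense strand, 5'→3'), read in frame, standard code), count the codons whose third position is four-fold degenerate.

Codon 1 GTG (Val): third position 4-fold.
Codon 2 AAT (Asn): third position 2-fold.
Codon 3 ATA (Ile): third position 3-fold.
Codon 4 ATG (Met): third position 1-fold.
Codon 5 GCT (Ala): third position 4-fold.
Codon 6 ATG (Met): third position 1-fold.
Codon 7 ACG (Thr): third position 4-fold.
Four-fold degenerate third positions: 3.

3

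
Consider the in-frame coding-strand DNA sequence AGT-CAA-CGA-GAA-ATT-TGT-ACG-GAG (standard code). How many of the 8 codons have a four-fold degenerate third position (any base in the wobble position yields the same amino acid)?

2

Codon 1 AGT (Ser): third position 2-fold.
Codon 2 CAA (Gln): third position 2-fold.
Codon 3 CGA (Arg): third position 4-fold.
Codon 4 GAA (Glu): third position 2-fold.
Codon 5 ATT (Ile): third position 3-fold.
Codon 6 TGT (Cys): third position 2-fold.
Codon 7 ACG (Thr): third position 4-fold.
Codon 8 GAG (Glu): third position 2-fold.
Four-fold degenerate third positions: 2.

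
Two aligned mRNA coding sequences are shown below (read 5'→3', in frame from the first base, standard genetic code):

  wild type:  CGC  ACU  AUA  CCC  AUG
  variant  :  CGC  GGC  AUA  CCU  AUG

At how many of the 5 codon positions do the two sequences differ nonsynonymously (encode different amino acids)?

Codon 1: CGC Arg / CGC Arg — identical.
Codon 2: ACU Thr / GGC Gly — nonsynonymous.
Codon 3: AUA Ile / AUA Ile — identical.
Codon 4: CCC Pro / CCU Pro — synonymous.
Codon 5: AUG Met / AUG Met — identical.
Nonsynonymous differences: 1.

1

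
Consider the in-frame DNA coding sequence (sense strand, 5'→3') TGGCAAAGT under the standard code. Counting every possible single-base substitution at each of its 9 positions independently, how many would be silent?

2

Codon 1 (TGG, Trp): 0 synonymous substitutions.
Codon 2 (CAA, Gln): 1 synonymous substitution.
Codon 3 (AGT, Ser): 1 synonymous substitution.
Total: 0 + 1 + 1 = 2.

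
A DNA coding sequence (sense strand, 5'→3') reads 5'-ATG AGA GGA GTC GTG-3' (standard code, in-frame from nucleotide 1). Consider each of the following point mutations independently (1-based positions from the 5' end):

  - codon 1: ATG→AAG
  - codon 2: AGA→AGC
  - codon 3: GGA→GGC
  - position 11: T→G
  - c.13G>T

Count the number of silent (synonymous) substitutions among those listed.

1

Codon 1: ATG (Met) → AAG (Lys) — missense.
Codon 2: AGA (Arg) → AGC (Ser) — missense.
Codon 3: GGA (Gly) → GGC (Gly) — synonymous.
Codon 4: GTC (Val) → GGC (Gly) — missense.
Codon 5: GTG (Val) → TTG (Leu) — missense.
Synonymous: 1 of 5.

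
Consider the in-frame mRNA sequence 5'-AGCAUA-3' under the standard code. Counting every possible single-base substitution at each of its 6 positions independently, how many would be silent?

Codon 1 (AGC, Ser): 1 synonymous substitution.
Codon 2 (AUA, Ile): 2 synonymous substitutions.
Total: 1 + 2 = 3.

3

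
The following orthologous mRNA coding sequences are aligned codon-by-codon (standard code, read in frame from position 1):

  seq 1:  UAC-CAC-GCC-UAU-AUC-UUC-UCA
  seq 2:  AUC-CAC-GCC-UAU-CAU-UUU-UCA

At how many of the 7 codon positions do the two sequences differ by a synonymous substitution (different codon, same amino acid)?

Codon 1: UAC Tyr / AUC Ile — nonsynonymous.
Codon 2: CAC His / CAC His — identical.
Codon 3: GCC Ala / GCC Ala — identical.
Codon 4: UAU Tyr / UAU Tyr — identical.
Codon 5: AUC Ile / CAU His — nonsynonymous.
Codon 6: UUC Phe / UUU Phe — synonymous.
Codon 7: UCA Ser / UCA Ser — identical.
Synonymous differences: 1.

1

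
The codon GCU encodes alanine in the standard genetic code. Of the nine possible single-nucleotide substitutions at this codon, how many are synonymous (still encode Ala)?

Position 1: none → 0 synonymous.
Position 2: none → 0 synonymous.
Position 3: GCC, GCA, GCG → 3 synonymous.
Total: 0 + 0 + 3 = 3.

3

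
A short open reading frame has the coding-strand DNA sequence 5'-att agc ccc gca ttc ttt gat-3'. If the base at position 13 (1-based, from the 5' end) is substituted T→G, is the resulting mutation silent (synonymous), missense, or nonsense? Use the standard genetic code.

missense

Position 13 falls in codon 5: TTC → Phe.
After the substitution the codon is GTC → Val.
Phe ≠ Val, so this is a missense mutation.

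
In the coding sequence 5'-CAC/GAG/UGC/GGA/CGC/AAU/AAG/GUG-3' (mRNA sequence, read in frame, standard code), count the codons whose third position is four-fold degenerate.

Codon 1 CAC (His): third position 2-fold.
Codon 2 GAG (Glu): third position 2-fold.
Codon 3 UGC (Cys): third position 2-fold.
Codon 4 GGA (Gly): third position 4-fold.
Codon 5 CGC (Arg): third position 4-fold.
Codon 6 AAU (Asn): third position 2-fold.
Codon 7 AAG (Lys): third position 2-fold.
Codon 8 GUG (Val): third position 4-fold.
Four-fold degenerate third positions: 3.

3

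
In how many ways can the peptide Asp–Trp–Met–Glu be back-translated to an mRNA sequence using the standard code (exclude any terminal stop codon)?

4

Asp: 2 codons.
Trp: 1 codon.
Met: 1 codon.
Glu: 2 codons.
2 × 1 × 1 × 2 = 4.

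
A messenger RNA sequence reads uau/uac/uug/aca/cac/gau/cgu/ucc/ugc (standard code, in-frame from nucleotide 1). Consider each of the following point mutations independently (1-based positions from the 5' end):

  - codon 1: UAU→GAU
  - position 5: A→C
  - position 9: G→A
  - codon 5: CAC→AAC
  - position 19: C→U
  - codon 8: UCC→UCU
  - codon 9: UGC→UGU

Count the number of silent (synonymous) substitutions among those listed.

3

Codon 1: UAU (Tyr) → GAU (Asp) — missense.
Codon 2: UAC (Tyr) → UCC (Ser) — missense.
Codon 3: UUG (Leu) → UUA (Leu) — synonymous.
Codon 5: CAC (His) → AAC (Asn) — missense.
Codon 7: CGU (Arg) → UGU (Cys) — missense.
Codon 8: UCC (Ser) → UCU (Ser) — synonymous.
Codon 9: UGC (Cys) → UGU (Cys) — synonymous.
Synonymous: 3 of 7.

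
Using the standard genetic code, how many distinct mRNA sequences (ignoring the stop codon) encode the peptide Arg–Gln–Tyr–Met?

Arg: 6 codons.
Gln: 2 codons.
Tyr: 2 codons.
Met: 1 codon.
6 × 2 × 2 × 1 = 24.

24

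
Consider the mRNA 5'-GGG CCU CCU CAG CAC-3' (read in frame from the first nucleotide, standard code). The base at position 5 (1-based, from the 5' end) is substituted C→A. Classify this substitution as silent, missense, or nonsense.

missense

Position 5 falls in codon 2: CCU → Pro.
After the substitution the codon is CAU → His.
Pro ≠ His, so this is a missense mutation.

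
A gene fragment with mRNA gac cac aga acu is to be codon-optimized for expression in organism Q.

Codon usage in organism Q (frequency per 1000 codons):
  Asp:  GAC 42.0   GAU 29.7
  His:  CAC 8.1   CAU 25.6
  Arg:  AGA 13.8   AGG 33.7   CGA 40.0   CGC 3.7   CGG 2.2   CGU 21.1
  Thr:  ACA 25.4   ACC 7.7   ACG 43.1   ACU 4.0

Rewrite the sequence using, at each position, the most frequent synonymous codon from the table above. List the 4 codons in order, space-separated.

Codon 1 (Asp): best is GAC at 42.0.
Codon 2 (His): best is CAU at 25.6.
Codon 3 (Arg): best is CGA at 40.0.
Codon 4 (Thr): best is ACG at 43.1.

GAC CAU CGA ACG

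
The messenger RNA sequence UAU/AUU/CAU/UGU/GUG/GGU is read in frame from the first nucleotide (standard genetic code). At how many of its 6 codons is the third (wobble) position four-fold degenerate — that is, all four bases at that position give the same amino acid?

2

Codon 1 UAU (Tyr): third position 2-fold.
Codon 2 AUU (Ile): third position 3-fold.
Codon 3 CAU (His): third position 2-fold.
Codon 4 UGU (Cys): third position 2-fold.
Codon 5 GUG (Val): third position 4-fold.
Codon 6 GGU (Gly): third position 4-fold.
Four-fold degenerate third positions: 2.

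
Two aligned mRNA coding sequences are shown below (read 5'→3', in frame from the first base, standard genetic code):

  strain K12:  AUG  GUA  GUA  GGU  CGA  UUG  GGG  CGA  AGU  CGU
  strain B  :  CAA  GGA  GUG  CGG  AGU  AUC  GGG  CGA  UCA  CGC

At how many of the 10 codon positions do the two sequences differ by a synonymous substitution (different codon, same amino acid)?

Codon 1: AUG Met / CAA Gln — nonsynonymous.
Codon 2: GUA Val / GGA Gly — nonsynonymous.
Codon 3: GUA Val / GUG Val — synonymous.
Codon 4: GGU Gly / CGG Arg — nonsynonymous.
Codon 5: CGA Arg / AGU Ser — nonsynonymous.
Codon 6: UUG Leu / AUC Ile — nonsynonymous.
Codon 7: GGG Gly / GGG Gly — identical.
Codon 8: CGA Arg / CGA Arg — identical.
Codon 9: AGU Ser / UCA Ser — synonymous.
Codon 10: CGU Arg / CGC Arg — synonymous.
Synonymous differences: 3.

3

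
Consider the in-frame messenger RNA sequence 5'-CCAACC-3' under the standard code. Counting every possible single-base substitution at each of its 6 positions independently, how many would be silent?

Codon 1 (CCA, Pro): 3 synonymous substitutions.
Codon 2 (ACC, Thr): 3 synonymous substitutions.
Total: 3 + 3 = 6.

6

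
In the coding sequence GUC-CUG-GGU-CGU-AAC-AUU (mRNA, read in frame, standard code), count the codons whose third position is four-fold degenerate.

Codon 1 GUC (Val): third position 4-fold.
Codon 2 CUG (Leu): third position 4-fold.
Codon 3 GGU (Gly): third position 4-fold.
Codon 4 CGU (Arg): third position 4-fold.
Codon 5 AAC (Asn): third position 2-fold.
Codon 6 AUU (Ile): third position 3-fold.
Four-fold degenerate third positions: 4.

4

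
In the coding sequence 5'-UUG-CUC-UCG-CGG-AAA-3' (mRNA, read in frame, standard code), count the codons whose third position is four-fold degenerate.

Codon 1 UUG (Leu): third position 2-fold.
Codon 2 CUC (Leu): third position 4-fold.
Codon 3 UCG (Ser): third position 4-fold.
Codon 4 CGG (Arg): third position 4-fold.
Codon 5 AAA (Lys): third position 2-fold.
Four-fold degenerate third positions: 3.

3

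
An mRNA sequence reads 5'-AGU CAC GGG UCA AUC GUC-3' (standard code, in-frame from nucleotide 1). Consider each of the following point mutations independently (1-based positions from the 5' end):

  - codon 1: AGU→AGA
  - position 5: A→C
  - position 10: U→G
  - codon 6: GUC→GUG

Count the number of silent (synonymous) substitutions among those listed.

Codon 1: AGU (Ser) → AGA (Arg) — missense.
Codon 2: CAC (His) → CCC (Pro) — missense.
Codon 4: UCA (Ser) → GCA (Ala) — missense.
Codon 6: GUC (Val) → GUG (Val) — synonymous.
Synonymous: 1 of 4.

1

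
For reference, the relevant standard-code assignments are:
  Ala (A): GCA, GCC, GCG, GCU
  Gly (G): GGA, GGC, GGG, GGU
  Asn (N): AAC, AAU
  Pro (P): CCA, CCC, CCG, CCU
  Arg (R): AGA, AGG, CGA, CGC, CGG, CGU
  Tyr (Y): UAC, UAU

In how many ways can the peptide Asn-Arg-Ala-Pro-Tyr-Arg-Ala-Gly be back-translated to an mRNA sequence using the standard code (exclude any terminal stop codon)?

36864

Asn: 2 codons.
Arg: 6 codons.
Ala: 4 codons.
Pro: 4 codons.
Tyr: 2 codons.
Arg: 6 codons.
Ala: 4 codons.
Gly: 4 codons.
2 × 6 × 4 × 4 × 2 × 6 × 4 × 4 = 36864.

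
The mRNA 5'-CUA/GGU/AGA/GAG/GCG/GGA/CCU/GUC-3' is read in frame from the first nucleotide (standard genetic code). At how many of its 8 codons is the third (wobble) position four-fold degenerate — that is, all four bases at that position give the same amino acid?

Codon 1 CUA (Leu): third position 4-fold.
Codon 2 GGU (Gly): third position 4-fold.
Codon 3 AGA (Arg): third position 2-fold.
Codon 4 GAG (Glu): third position 2-fold.
Codon 5 GCG (Ala): third position 4-fold.
Codon 6 GGA (Gly): third position 4-fold.
Codon 7 CCU (Pro): third position 4-fold.
Codon 8 GUC (Val): third position 4-fold.
Four-fold degenerate third positions: 6.

6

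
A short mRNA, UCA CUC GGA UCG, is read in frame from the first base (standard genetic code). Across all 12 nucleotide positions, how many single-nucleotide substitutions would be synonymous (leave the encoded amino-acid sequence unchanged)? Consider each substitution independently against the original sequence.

12

Codon 1 (UCA, Ser): 3 synonymous substitutions.
Codon 2 (CUC, Leu): 3 synonymous substitutions.
Codon 3 (GGA, Gly): 3 synonymous substitutions.
Codon 4 (UCG, Ser): 3 synonymous substitutions.
Total: 3 + 3 + 3 + 3 = 12.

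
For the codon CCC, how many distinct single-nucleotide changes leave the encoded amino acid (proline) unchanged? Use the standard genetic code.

Position 1: none → 0 synonymous.
Position 2: none → 0 synonymous.
Position 3: CCU, CCA, CCG → 3 synonymous.
Total: 0 + 0 + 3 = 3.

3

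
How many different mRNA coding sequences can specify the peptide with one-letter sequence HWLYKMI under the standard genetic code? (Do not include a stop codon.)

144

His: 2 codons.
Trp: 1 codon.
Leu: 6 codons.
Tyr: 2 codons.
Lys: 2 codons.
Met: 1 codon.
Ile: 3 codons.
2 × 1 × 6 × 2 × 2 × 1 × 3 = 144.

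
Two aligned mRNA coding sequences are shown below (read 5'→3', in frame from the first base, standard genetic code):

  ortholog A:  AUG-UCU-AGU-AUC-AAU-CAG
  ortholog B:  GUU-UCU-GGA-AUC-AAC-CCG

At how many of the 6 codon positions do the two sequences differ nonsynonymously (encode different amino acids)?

Codon 1: AUG Met / GUU Val — nonsynonymous.
Codon 2: UCU Ser / UCU Ser — identical.
Codon 3: AGU Ser / GGA Gly — nonsynonymous.
Codon 4: AUC Ile / AUC Ile — identical.
Codon 5: AAU Asn / AAC Asn — synonymous.
Codon 6: CAG Gln / CCG Pro — nonsynonymous.
Nonsynonymous differences: 3.

3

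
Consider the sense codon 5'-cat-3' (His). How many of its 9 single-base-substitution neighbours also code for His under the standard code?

Position 1: none → 0 synonymous.
Position 2: none → 0 synonymous.
Position 3: CAC → 1 synonymous.
Total: 0 + 0 + 1 = 1.

1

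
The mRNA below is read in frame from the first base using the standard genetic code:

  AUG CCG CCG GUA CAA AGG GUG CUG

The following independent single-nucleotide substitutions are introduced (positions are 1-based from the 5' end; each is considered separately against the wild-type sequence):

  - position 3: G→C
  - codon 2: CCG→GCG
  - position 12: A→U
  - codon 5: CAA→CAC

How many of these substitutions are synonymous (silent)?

Codon 1: AUG (Met) → AUC (Ile) — missense.
Codon 2: CCG (Pro) → GCG (Ala) — missense.
Codon 4: GUA (Val) → GUU (Val) — synonymous.
Codon 5: CAA (Gln) → CAC (His) — missense.
Synonymous: 1 of 4.

1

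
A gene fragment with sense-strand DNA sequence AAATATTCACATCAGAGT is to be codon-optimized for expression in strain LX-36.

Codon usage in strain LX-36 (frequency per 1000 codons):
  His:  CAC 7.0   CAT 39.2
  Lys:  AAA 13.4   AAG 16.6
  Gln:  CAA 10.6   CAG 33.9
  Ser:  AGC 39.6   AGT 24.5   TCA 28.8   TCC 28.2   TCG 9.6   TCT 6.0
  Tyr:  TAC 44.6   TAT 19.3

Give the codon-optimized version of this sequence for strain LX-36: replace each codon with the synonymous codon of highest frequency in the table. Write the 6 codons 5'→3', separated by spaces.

Codon 1 (Lys): best is AAG at 16.6.
Codon 2 (Tyr): best is TAC at 44.6.
Codon 3 (Ser): best is AGC at 39.6.
Codon 4 (His): best is CAT at 39.2.
Codon 5 (Gln): best is CAG at 33.9.
Codon 6 (Ser): best is AGC at 39.6.

AAG TAC AGC CAT CAG AGC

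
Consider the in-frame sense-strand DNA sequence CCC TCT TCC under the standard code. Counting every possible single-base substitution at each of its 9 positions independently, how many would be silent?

Codon 1 (CCC, Pro): 3 synonymous substitutions.
Codon 2 (TCT, Ser): 3 synonymous substitutions.
Codon 3 (TCC, Ser): 3 synonymous substitutions.
Total: 3 + 3 + 3 = 9.

9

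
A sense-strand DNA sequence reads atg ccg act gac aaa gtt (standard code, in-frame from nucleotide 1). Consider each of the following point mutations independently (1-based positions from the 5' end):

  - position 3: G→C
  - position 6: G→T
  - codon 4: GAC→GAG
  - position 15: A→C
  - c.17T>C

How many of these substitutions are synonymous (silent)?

1

Codon 1: ATG (Met) → ATC (Ile) — missense.
Codon 2: CCG (Pro) → CCT (Pro) — synonymous.
Codon 4: GAC (Asp) → GAG (Glu) — missense.
Codon 5: AAA (Lys) → AAC (Asn) — missense.
Codon 6: GTT (Val) → GCT (Ala) — missense.
Synonymous: 1 of 5.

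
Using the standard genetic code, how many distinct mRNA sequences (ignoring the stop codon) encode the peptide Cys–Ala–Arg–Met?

Cys: 2 codons.
Ala: 4 codons.
Arg: 6 codons.
Met: 1 codon.
2 × 4 × 6 × 1 = 48.

48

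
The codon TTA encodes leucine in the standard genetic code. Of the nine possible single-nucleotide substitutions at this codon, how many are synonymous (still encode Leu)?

Position 1: CTA → 1 synonymous.
Position 2: none → 0 synonymous.
Position 3: TTG → 1 synonymous.
Total: 1 + 0 + 1 = 2.

2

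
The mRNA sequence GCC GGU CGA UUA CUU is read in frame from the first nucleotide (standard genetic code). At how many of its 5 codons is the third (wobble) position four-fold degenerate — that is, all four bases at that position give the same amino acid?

4

Codon 1 GCC (Ala): third position 4-fold.
Codon 2 GGU (Gly): third position 4-fold.
Codon 3 CGA (Arg): third position 4-fold.
Codon 4 UUA (Leu): third position 2-fold.
Codon 5 CUU (Leu): third position 4-fold.
Four-fold degenerate third positions: 4.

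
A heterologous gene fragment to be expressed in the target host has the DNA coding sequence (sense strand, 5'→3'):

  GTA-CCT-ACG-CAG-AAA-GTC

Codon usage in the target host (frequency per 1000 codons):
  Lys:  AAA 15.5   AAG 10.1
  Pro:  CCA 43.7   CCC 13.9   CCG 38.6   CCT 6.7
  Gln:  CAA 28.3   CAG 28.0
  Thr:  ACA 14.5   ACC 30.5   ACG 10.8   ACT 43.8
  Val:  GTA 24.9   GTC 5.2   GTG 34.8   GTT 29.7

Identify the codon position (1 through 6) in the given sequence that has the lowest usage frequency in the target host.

Codon 1 GTA (Val): 24.9 per 1000.
Codon 2 CCT (Pro): 6.7 per 1000.
Codon 3 ACG (Thr): 10.8 per 1000.
Codon 4 CAG (Gln): 28.0 per 1000.
Codon 5 AAA (Lys): 15.5 per 1000.
Codon 6 GTC (Val): 5.2 per 1000.
Lowest frequency is 5.2 at codon 6.

6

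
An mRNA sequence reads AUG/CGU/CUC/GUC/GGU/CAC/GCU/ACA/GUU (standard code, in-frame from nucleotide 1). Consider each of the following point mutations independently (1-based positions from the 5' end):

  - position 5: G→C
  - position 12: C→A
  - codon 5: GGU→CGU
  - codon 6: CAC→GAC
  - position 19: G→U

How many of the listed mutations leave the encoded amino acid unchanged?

Codon 2: CGU (Arg) → CCU (Pro) — missense.
Codon 4: GUC (Val) → GUA (Val) — synonymous.
Codon 5: GGU (Gly) → CGU (Arg) — missense.
Codon 6: CAC (His) → GAC (Asp) — missense.
Codon 7: GCU (Ala) → UCU (Ser) — missense.
Synonymous: 1 of 5.

1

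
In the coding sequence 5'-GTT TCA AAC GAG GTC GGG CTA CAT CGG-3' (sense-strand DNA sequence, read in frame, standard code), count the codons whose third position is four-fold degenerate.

Codon 1 GTT (Val): third position 4-fold.
Codon 2 TCA (Ser): third position 4-fold.
Codon 3 AAC (Asn): third position 2-fold.
Codon 4 GAG (Glu): third position 2-fold.
Codon 5 GTC (Val): third position 4-fold.
Codon 6 GGG (Gly): third position 4-fold.
Codon 7 CTA (Leu): third position 4-fold.
Codon 8 CAT (His): third position 2-fold.
Codon 9 CGG (Arg): third position 4-fold.
Four-fold degenerate third positions: 6.

6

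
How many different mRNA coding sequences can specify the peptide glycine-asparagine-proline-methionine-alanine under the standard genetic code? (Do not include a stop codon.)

Gly: 4 codons.
Asn: 2 codons.
Pro: 4 codons.
Met: 1 codon.
Ala: 4 codons.
4 × 2 × 4 × 1 × 4 = 128.

128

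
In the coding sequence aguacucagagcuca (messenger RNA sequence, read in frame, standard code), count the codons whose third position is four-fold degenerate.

2

Codon 1 AGU (Ser): third position 2-fold.
Codon 2 ACU (Thr): third position 4-fold.
Codon 3 CAG (Gln): third position 2-fold.
Codon 4 AGC (Ser): third position 2-fold.
Codon 5 UCA (Ser): third position 4-fold.
Four-fold degenerate third positions: 2.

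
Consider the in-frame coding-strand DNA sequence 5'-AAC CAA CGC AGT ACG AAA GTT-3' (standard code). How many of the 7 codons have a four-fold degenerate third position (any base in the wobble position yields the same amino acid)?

3

Codon 1 AAC (Asn): third position 2-fold.
Codon 2 CAA (Gln): third position 2-fold.
Codon 3 CGC (Arg): third position 4-fold.
Codon 4 AGT (Ser): third position 2-fold.
Codon 5 ACG (Thr): third position 4-fold.
Codon 6 AAA (Lys): third position 2-fold.
Codon 7 GTT (Val): third position 4-fold.
Four-fold degenerate third positions: 3.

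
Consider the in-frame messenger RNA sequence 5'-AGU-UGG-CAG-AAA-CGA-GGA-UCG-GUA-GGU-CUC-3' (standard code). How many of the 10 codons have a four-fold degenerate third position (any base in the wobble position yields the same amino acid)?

Codon 1 AGU (Ser): third position 2-fold.
Codon 2 UGG (Trp): third position 1-fold.
Codon 3 CAG (Gln): third position 2-fold.
Codon 4 AAA (Lys): third position 2-fold.
Codon 5 CGA (Arg): third position 4-fold.
Codon 6 GGA (Gly): third position 4-fold.
Codon 7 UCG (Ser): third position 4-fold.
Codon 8 GUA (Val): third position 4-fold.
Codon 9 GGU (Gly): third position 4-fold.
Codon 10 CUC (Leu): third position 4-fold.
Four-fold degenerate third positions: 6.

6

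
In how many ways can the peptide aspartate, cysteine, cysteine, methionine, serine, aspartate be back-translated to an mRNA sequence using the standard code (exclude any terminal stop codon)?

Asp: 2 codons.
Cys: 2 codons.
Cys: 2 codons.
Met: 1 codon.
Ser: 6 codons.
Asp: 2 codons.
2 × 2 × 2 × 1 × 6 × 2 = 96.

96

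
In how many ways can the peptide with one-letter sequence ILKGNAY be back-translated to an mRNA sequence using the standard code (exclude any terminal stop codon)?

Ile: 3 codons.
Leu: 6 codons.
Lys: 2 codons.
Gly: 4 codons.
Asn: 2 codons.
Ala: 4 codons.
Tyr: 2 codons.
3 × 6 × 2 × 4 × 2 × 4 × 2 = 2304.

2304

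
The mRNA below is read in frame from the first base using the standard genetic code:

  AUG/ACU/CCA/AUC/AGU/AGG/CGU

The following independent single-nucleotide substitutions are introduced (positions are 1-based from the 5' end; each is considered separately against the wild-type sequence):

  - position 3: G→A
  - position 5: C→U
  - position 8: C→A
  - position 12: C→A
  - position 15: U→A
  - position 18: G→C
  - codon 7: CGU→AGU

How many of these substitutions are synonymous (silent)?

1

Codon 1: AUG (Met) → AUA (Ile) — missense.
Codon 2: ACU (Thr) → AUU (Ile) — missense.
Codon 3: CCA (Pro) → CAA (Gln) — missense.
Codon 4: AUC (Ile) → AUA (Ile) — synonymous.
Codon 5: AGU (Ser) → AGA (Arg) — missense.
Codon 6: AGG (Arg) → AGC (Ser) — missense.
Codon 7: CGU (Arg) → AGU (Ser) — missense.
Synonymous: 1 of 7.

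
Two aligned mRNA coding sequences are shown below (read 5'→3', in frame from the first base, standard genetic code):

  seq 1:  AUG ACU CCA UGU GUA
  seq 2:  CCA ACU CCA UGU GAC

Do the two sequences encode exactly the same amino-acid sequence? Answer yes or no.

Codon 1: AUG Met / CCA Pro — nonsynonymous.
Codon 2: ACU Thr / ACU Thr — identical.
Codon 3: CCA Pro / CCA Pro — identical.
Codon 4: UGU Cys / UGU Cys — identical.
Codon 5: GUA Val / GAC Asp — nonsynonymous.
Nonsynonymous differences: 2 → different protein.

no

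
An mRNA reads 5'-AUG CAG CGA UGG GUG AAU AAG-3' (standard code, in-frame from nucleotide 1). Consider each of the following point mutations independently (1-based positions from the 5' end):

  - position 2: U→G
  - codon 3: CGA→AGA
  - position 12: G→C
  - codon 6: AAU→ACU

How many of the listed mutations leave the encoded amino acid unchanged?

Codon 1: AUG (Met) → AGG (Arg) — missense.
Codon 3: CGA (Arg) → AGA (Arg) — synonymous.
Codon 4: UGG (Trp) → UGC (Cys) — missense.
Codon 6: AAU (Asn) → ACU (Thr) — missense.
Synonymous: 1 of 4.

1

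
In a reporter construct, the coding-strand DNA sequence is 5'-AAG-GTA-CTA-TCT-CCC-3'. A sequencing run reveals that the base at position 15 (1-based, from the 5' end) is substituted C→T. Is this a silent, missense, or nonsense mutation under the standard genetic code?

silent

Position 15 falls in codon 5: CCC → Pro.
After the substitution the codon is CCT → Pro.
Both encode Pro, so the change is synonymous.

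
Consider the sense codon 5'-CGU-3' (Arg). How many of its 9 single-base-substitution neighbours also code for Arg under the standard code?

3

Position 1: none → 0 synonymous.
Position 2: none → 0 synonymous.
Position 3: CGC, CGA, CGG → 3 synonymous.
Total: 0 + 0 + 3 = 3.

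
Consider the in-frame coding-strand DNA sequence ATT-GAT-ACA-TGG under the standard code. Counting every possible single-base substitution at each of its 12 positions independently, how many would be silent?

Codon 1 (ATT, Ile): 2 synonymous substitutions.
Codon 2 (GAT, Asp): 1 synonymous substitution.
Codon 3 (ACA, Thr): 3 synonymous substitutions.
Codon 4 (TGG, Trp): 0 synonymous substitutions.
Total: 2 + 1 + 3 + 0 = 6.

6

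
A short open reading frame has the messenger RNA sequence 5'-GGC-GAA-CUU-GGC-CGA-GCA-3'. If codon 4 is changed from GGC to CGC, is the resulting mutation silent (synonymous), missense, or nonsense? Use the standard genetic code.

Position 10 falls in codon 4: GGC → Gly.
After the substitution the codon is CGC → Arg.
Gly ≠ Arg, so this is a missense mutation.

missense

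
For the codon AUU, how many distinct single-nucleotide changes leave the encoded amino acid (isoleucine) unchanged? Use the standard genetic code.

Position 1: none → 0 synonymous.
Position 2: none → 0 synonymous.
Position 3: AUC, AUA → 2 synonymous.
Total: 0 + 0 + 2 = 2.

2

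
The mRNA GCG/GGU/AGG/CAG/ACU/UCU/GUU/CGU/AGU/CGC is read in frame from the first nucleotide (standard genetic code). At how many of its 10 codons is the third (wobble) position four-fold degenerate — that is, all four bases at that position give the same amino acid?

Codon 1 GCG (Ala): third position 4-fold.
Codon 2 GGU (Gly): third position 4-fold.
Codon 3 AGG (Arg): third position 2-fold.
Codon 4 CAG (Gln): third position 2-fold.
Codon 5 ACU (Thr): third position 4-fold.
Codon 6 UCU (Ser): third position 4-fold.
Codon 7 GUU (Val): third position 4-fold.
Codon 8 CGU (Arg): third position 4-fold.
Codon 9 AGU (Ser): third position 2-fold.
Codon 10 CGC (Arg): third position 4-fold.
Four-fold degenerate third positions: 7.

7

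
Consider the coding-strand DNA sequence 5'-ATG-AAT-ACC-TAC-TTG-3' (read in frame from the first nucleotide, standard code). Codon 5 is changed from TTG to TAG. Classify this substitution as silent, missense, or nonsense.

Position 14 falls in codon 5: TTG → Leu.
After the substitution the codon is TAG → Stop.
The new codon is a stop codon, so this is a nonsense mutation.

nonsense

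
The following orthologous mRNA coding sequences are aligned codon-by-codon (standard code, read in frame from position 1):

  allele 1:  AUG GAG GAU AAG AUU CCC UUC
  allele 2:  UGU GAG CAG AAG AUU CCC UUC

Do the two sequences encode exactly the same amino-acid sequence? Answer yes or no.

Codon 1: AUG Met / UGU Cys — nonsynonymous.
Codon 2: GAG Glu / GAG Glu — identical.
Codon 3: GAU Asp / CAG Gln — nonsynonymous.
Codon 4: AAG Lys / AAG Lys — identical.
Codon 5: AUU Ile / AUU Ile — identical.
Codon 6: CCC Pro / CCC Pro — identical.
Codon 7: UUC Phe / UUC Phe — identical.
Nonsynonymous differences: 2 → different protein.

no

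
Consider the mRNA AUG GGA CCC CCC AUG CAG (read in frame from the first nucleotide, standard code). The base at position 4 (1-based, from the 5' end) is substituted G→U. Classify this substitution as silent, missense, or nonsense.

nonsense

Position 4 falls in codon 2: GGA → Gly.
After the substitution the codon is UGA → Stop.
The new codon is a stop codon, so this is a nonsense mutation.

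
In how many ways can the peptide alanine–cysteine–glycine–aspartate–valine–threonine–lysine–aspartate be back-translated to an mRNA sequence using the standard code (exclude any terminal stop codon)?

4096

Ala: 4 codons.
Cys: 2 codons.
Gly: 4 codons.
Asp: 2 codons.
Val: 4 codons.
Thr: 4 codons.
Lys: 2 codons.
Asp: 2 codons.
4 × 2 × 4 × 2 × 4 × 4 × 2 × 2 = 4096.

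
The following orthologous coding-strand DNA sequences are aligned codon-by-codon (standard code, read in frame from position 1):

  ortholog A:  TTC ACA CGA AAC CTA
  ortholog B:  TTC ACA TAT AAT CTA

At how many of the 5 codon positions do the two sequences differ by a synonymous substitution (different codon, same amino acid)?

1

Codon 1: TTC Phe / TTC Phe — identical.
Codon 2: ACA Thr / ACA Thr — identical.
Codon 3: CGA Arg / TAT Tyr — nonsynonymous.
Codon 4: AAC Asn / AAT Asn — synonymous.
Codon 5: CTA Leu / CTA Leu — identical.
Synonymous differences: 1.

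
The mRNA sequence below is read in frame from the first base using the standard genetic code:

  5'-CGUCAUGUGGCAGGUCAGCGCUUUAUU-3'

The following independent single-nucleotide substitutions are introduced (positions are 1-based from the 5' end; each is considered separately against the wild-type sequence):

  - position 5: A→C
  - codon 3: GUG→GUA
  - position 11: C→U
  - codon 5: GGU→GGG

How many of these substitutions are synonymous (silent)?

Codon 2: CAU (His) → CCU (Pro) — missense.
Codon 3: GUG (Val) → GUA (Val) — synonymous.
Codon 4: GCA (Ala) → GUA (Val) — missense.
Codon 5: GGU (Gly) → GGG (Gly) — synonymous.
Synonymous: 2 of 4.

2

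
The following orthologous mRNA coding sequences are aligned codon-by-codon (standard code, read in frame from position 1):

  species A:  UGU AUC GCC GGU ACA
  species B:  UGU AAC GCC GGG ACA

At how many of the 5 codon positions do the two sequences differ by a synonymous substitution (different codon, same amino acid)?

Codon 1: UGU Cys / UGU Cys — identical.
Codon 2: AUC Ile / AAC Asn — nonsynonymous.
Codon 3: GCC Ala / GCC Ala — identical.
Codon 4: GGU Gly / GGG Gly — synonymous.
Codon 5: ACA Thr / ACA Thr — identical.
Synonymous differences: 1.

1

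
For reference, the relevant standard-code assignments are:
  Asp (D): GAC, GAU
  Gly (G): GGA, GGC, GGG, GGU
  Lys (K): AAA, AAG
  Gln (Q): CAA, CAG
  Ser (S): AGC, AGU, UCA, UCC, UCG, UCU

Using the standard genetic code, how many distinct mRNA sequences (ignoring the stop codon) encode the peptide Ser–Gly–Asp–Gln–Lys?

192

Ser: 6 codons.
Gly: 4 codons.
Asp: 2 codons.
Gln: 2 codons.
Lys: 2 codons.
6 × 4 × 2 × 2 × 2 = 192.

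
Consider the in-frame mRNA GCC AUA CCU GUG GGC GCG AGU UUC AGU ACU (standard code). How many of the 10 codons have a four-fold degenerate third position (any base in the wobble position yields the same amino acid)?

Codon 1 GCC (Ala): third position 4-fold.
Codon 2 AUA (Ile): third position 3-fold.
Codon 3 CCU (Pro): third position 4-fold.
Codon 4 GUG (Val): third position 4-fold.
Codon 5 GGC (Gly): third position 4-fold.
Codon 6 GCG (Ala): third position 4-fold.
Codon 7 AGU (Ser): third position 2-fold.
Codon 8 UUC (Phe): third position 2-fold.
Codon 9 AGU (Ser): third position 2-fold.
Codon 10 ACU (Thr): third position 4-fold.
Four-fold degenerate third positions: 6.

6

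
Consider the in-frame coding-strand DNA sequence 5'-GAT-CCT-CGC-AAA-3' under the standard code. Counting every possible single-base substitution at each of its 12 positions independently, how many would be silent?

8

Codon 1 (GAT, Asp): 1 synonymous substitution.
Codon 2 (CCT, Pro): 3 synonymous substitutions.
Codon 3 (CGC, Arg): 3 synonymous substitutions.
Codon 4 (AAA, Lys): 1 synonymous substitution.
Total: 1 + 3 + 3 + 1 = 8.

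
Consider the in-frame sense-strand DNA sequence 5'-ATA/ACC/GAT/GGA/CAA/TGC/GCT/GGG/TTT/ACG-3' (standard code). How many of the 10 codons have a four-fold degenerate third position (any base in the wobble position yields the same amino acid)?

5

Codon 1 ATA (Ile): third position 3-fold.
Codon 2 ACC (Thr): third position 4-fold.
Codon 3 GAT (Asp): third position 2-fold.
Codon 4 GGA (Gly): third position 4-fold.
Codon 5 CAA (Gln): third position 2-fold.
Codon 6 TGC (Cys): third position 2-fold.
Codon 7 GCT (Ala): third position 4-fold.
Codon 8 GGG (Gly): third position 4-fold.
Codon 9 TTT (Phe): third position 2-fold.
Codon 10 ACG (Thr): third position 4-fold.
Four-fold degenerate third positions: 5.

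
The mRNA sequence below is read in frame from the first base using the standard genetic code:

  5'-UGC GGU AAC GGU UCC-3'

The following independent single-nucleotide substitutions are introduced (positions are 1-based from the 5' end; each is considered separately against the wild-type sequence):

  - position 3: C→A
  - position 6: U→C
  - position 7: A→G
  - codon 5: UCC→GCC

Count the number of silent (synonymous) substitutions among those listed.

Codon 1: UGC (Cys) → UGA (Stop) — nonsense.
Codon 2: GGU (Gly) → GGC (Gly) — synonymous.
Codon 3: AAC (Asn) → GAC (Asp) — missense.
Codon 5: UCC (Ser) → GCC (Ala) — missense.
Synonymous: 1 of 4.

1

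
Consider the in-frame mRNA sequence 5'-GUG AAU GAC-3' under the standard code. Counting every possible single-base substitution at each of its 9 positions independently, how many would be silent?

5

Codon 1 (GUG, Val): 3 synonymous substitutions.
Codon 2 (AAU, Asn): 1 synonymous substitution.
Codon 3 (GAC, Asp): 1 synonymous substitution.
Total: 3 + 1 + 1 = 5.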